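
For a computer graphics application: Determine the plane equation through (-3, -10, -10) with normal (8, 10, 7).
d = n·P = (8)(-3) + (10)(-10) + (7)(-10) = -194
Plane: 8x + 10y + 7z = -194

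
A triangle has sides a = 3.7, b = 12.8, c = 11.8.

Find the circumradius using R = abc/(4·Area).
s = (a+b+c)/2 = 14.15
Area = √(s(s-a)(s-b)(s-c)) = √(14.15·10.45·1.35·2.35) = 21.6589
R = abc/(4·Area) = (3.7·12.8·11.8)/(4·21.6589) = 558.848/86.6356 = 6.451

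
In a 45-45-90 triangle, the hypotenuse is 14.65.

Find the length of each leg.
In a 45-45-90 triangle, hypotenuse = leg·√2  →  leg = hypotenuse/√2
leg = 14.65/√2 = 10.36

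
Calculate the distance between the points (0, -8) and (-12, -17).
Using the distance formula: d = sqrt((x₂-x₁)² + (y₂-y₁)²)
dx = (-12) - 0 = -12
dy = (-17) - (-8) = -9
d = sqrt((-12)² + (-9)²) = sqrt(144 + 81) = sqrt(225) = 15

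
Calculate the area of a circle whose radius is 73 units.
Area = pi * r²
Area = pi * 73²
Area = pi * 5329
Area = 16741.55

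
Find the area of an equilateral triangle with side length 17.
Area = (sqrt(3)/4) * s²
Area = (sqrt(3)/4) * 17²
Area = (sqrt(3)/4) * 289
Area = 125.14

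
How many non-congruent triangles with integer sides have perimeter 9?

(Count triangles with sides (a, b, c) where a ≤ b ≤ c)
With a ≤ b ≤ c and a + b + c = 9, the triangle inequality a + b > c gives c < 9/2, so c ≤ 4.
Iterate a from 1 to ⌊p/3⌋ = 3; for each a, b ranges from a to ⌊(p−a)/2⌋ with c = p − a − b, keeping only c ≥ b.
Triples: (1, 4, 4), (2, 3, 4), (3, 3, 3)
Count = 3 triangles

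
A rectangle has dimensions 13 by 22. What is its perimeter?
Perimeter = 2 * (length + width)
Perimeter = 2 * (13 + 22)
Perimeter = 2 * 35
Perimeter = 70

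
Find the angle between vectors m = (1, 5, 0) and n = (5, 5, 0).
m·n = 30, |m|² = 26, |n|² = 50
cos θ = 30/√1300 ≈ 0.8321
θ ≈ 33.69°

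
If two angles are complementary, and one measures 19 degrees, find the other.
Complementary angles sum to 90 degrees.
Other angle = 90 - 19
Other angle = 71 degrees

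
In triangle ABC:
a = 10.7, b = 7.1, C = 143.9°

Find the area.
Using A = ½ab·sin(C):
A = ½·10.7·7.1·sin(143.9°) = ½·75.97·0.589196 = 22.38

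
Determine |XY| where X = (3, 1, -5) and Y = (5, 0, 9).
d = √[(2)² + (-1)² + (14)²] = √201 = 14.18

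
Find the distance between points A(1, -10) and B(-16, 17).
Using the distance formula: d = sqrt((x₂-x₁)² + (y₂-y₁)²)
dx = (-16) - 1 = -17
dy = 17 - (-10) = 27
d = sqrt((-17)² + 27²) = sqrt(289 + 729) = sqrt(1018) = 31.91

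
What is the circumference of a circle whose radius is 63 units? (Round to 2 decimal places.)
Circumference = 2 * pi * r
Circumference = 2 * pi * 63
Circumference = 395.84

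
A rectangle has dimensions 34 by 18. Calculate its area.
Area = length * width
Area = 34 * 18
Area = 612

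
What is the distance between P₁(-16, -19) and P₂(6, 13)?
Using the distance formula: d = sqrt((x₂-x₁)² + (y₂-y₁)²)
dx = 6 - (-16) = 22
dy = 13 - (-19) = 32
d = sqrt(22² + 32²) = sqrt(484 + 1024) = sqrt(1508) = 38.83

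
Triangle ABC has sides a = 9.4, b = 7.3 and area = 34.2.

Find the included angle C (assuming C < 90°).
Area = ½ab·sin(C)  →  sin(C) = 2·Area/(ab)
sin(C) = 2·34.2/(9.4·7.3) = 0.996794
C = arcsin(0.996794) = 85.41°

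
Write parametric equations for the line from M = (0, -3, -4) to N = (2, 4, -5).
Direction vector d = N - M = (2, 7, -1)
x = 0 + 2t, y = -3 + 7t, z = -4 - t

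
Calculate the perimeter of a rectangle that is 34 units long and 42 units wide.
Perimeter = 2 * (length + width)
Perimeter = 2 * (34 + 42)
Perimeter = 2 * 76
Perimeter = 152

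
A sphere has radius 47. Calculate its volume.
Volume = (4/3) * pi * r³
Volume = (4/3) * pi * 47³
Volume = (4/3) * pi * 103823
Volume = 434892.77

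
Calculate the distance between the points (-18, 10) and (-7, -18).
Using the distance formula: d = sqrt((x₂-x₁)² + (y₂-y₁)²)
dx = (-7) - (-18) = 11
dy = (-18) - 10 = -28
d = sqrt(11² + (-28)²) = sqrt(121 + 784) = sqrt(905) = 30.08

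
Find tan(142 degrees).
tan(142 degrees) = -0.7813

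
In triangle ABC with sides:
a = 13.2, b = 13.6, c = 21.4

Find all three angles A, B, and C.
By the law of cosines:
cos(A) = (b² + c² - a²)/(2bc) = 0.805181  →  A = 36.37°
cos(B) = (a² + c² - b²)/(2ac) = 0.791631  →  B = 37.66°
cos(C) = (a² + b² - c²)/(2ab) = -0.275067  →  C = 106°
Check: A + B + C = 180.0° ✓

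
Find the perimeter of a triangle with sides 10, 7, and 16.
Perimeter = sum of all sides
Perimeter = 10 + 7 + 16
Perimeter = 33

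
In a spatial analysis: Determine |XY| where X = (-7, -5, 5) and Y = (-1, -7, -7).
d = √[(6)² + (-2)² + (-12)²] = √184 = 13.56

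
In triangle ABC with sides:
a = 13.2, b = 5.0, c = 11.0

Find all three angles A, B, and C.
By the law of cosines:
cos(A) = (b² + c² - a²)/(2bc) = -0.256727  →  A = 104.9°
cos(B) = (a² + c² - b²)/(2ac) = 0.930579  →  B = 21.47°
cos(C) = (a² + b² - c²)/(2ab) = 0.592727  →  C = 53.65°
Check: A + B + C = 180.0° ✓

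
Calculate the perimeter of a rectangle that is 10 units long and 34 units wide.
Perimeter = 2 * (length + width)
Perimeter = 2 * (10 + 34)
Perimeter = 2 * 44
Perimeter = 88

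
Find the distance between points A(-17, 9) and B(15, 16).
Using the distance formula: d = sqrt((x₂-x₁)² + (y₂-y₁)²)
dx = 15 - (-17) = 32
dy = 16 - 9 = 7
d = sqrt(32² + 7²) = sqrt(1024 + 49) = sqrt(1073) = 32.76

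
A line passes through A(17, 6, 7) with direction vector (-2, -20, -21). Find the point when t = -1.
P(-1) = (17 + (-2)(-1), 6 + (-20)(-1), 7 + (-21)(-1)) = (19, 26, 28)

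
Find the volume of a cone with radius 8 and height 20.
Volume = (1/3) * pi * r² * h
Volume = (1/3) * pi * 8² * 20
Volume = (1/3) * pi * 64 * 20
Volume = (1/3) * pi * 1280
Volume = 1340.41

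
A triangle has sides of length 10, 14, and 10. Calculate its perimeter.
Perimeter = sum of all sides
Perimeter = 10 + 14 + 10
Perimeter = 34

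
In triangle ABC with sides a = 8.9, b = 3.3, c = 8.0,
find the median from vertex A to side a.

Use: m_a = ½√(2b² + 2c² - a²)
m_a = ½√(2·3.3² + 2·8.0² - 8.9²)
m_a = ½√(21.78 + 128 - 79.21) = ½√70.57 = 4.2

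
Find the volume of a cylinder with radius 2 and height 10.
Volume = pi * r² * h
Volume = pi * 2² * 10
Volume = pi * 4 * 10
Volume = pi * 40
Volume = 125.66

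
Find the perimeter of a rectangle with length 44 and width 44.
Perimeter = 2 * (length + width)
Perimeter = 2 * (44 + 44)
Perimeter = 2 * 88
Perimeter = 176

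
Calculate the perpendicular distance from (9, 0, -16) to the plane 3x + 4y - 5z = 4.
d = |3(9) + 4(0) + (-5)(-16) - (4)| / √(3² + 4² + (-5)²) = 103/√50 = 14.57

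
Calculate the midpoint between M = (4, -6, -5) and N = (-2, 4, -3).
Midpoint = ((4-2)/2, (-6+4)/2, (-5-3)/2) = (1, -1, -4)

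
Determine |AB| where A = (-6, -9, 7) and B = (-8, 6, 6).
d = √[(-2)² + (15)² + (-1)²] = √230 = 15.17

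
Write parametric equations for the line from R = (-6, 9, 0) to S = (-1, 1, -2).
Direction vector d = S - R = (5, -8, -2)
x = -6 + 5t, y = 9 - 8t, z = 0 - 2t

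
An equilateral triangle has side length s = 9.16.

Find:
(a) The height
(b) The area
(a) Height h = s·√3/2 = 9.16·√3/2 = 7.933
(b) Area = (√3/4)·s² = (√3/4)·9.16² = (√3/4)·83.9056 = 36.33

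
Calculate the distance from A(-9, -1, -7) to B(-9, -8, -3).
d = √[(0)² + (-7)² + (4)²] = √65 = 8.062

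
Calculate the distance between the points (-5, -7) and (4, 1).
Using the distance formula: d = sqrt((x₂-x₁)² + (y₂-y₁)²)
dx = 4 - (-5) = 9
dy = 1 - (-7) = 8
d = sqrt(9² + 8²) = sqrt(81 + 64) = sqrt(145) = 12.04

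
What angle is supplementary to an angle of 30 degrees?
Supplementary angles sum to 180 degrees.
Other angle = 180 - 30
Other angle = 150 degrees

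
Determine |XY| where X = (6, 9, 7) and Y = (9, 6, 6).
d = √[(3)² + (-3)² + (-1)²] = √19 = 4.359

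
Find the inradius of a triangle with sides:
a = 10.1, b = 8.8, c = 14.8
s = (a+b+c)/2 = (10.1+8.8+14.8)/2 = 16.85
Area = √(s(s-a)(s-b)(s-c)) = √(16.85·6.75·8.05·2.05) = 43.3238
r = Area/s = 43.3238/16.85 = 2.571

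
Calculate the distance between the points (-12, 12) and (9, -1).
Using the distance formula: d = sqrt((x₂-x₁)² + (y₂-y₁)²)
dx = 9 - (-12) = 21
dy = (-1) - 12 = -13
d = sqrt(21² + (-13)²) = sqrt(441 + 169) = sqrt(610) = 24.70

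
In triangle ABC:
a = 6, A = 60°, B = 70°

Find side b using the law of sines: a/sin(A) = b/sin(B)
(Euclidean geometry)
b = a·sin(B)/sin(A) = 6·sin(70°)/sin(60°)
b = 6·0.939693/0.866025 = 6.51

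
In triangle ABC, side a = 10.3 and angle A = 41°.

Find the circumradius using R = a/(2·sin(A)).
R = a/(2·sin(A)) = 10.3/(2·sin(41°))
R = 10.3/(2·0.656059) = 10.3/1.312118 = 7.85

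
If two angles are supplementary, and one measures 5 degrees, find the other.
Supplementary angles sum to 180 degrees.
Other angle = 180 - 5
Other angle = 175 degrees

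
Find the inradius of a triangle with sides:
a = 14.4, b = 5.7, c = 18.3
s = (a+b+c)/2 = (14.4+5.7+18.3)/2 = 19.2
Area = √(s(s-a)(s-b)(s-c)) = √(19.2·4.8·13.5·0.9) = 33.4626
r = Area/s = 33.4626/19.2 = 1.743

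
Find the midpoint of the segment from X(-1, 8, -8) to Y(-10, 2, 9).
Midpoint = ((-1-10)/2, (8+2)/2, (-8+9)/2) = (-5.5, 5, 0.5)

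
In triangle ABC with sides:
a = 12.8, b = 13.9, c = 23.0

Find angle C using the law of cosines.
cos(C) = (a² + b² - c²)/(2ab)
cos(C) = (12.8² + 13.9² - 23.0²)/(2·12.8·13.9) = -171.95/355.84 = -0.483223
C = arccos(-0.483223) = 118.9°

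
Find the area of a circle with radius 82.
Area = pi * r²
Area = pi * 82²
Area = pi * 6724
Area = 21124.07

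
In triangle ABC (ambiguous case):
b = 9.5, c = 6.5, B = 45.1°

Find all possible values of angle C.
sin(C)/c = sin(B)/b  →  sin(C) = c·sin(B)/b = 6.5·sin(45.1°)/9.5 = 0.484654
C₁ = arcsin(0.484654) = 28.99°,  C₂ = 180° - C₁ = 151.01°
Check C₂: A = 180° - 45.1° - 151.01° = -16.11° ≤ 0, rejected
C = 28.99° (one solution)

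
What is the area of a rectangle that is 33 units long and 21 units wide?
Area = length * width
Area = 33 * 21
Area = 693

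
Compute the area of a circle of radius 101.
Area = pi * r²
Area = pi * 101²
Area = pi * 10201
Area = 32047.39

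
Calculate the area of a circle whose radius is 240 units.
Area = pi * r²
Area = pi * 240²
Area = pi * 57600
Area = 180955.74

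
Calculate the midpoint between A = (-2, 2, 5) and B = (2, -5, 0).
Midpoint = ((-2+2)/2, (2-5)/2, (5+0)/2) = (0, -1.5, 2.5)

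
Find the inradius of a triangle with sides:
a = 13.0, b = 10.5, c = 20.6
s = (a+b+c)/2 = (13.0+10.5+20.6)/2 = 22.05
Area = √(s(s-a)(s-b)(s-c)) = √(22.05·9.05·11.55·1.45) = 57.8101
r = Area/s = 57.8101/22.05 = 2.622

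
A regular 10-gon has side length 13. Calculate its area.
For a regular 10-gon with side length s = 13:
Apothem a = s / (2*tan(pi/10)) = 13 / (2*tan(pi/10)) ≈ 20.0049
Perimeter P = 10 * 13 = 130
Area = (1/2) * P * a = (1/2) * 130 * 20.0049 = 1300.32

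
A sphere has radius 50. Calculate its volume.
Volume = (4/3) * pi * r³
Volume = (4/3) * pi * 50³
Volume = (4/3) * pi * 125000
Volume = 523598.78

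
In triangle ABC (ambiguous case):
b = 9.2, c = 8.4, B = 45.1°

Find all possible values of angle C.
sin(C)/c = sin(B)/b  →  sin(C) = c·sin(B)/b = 8.4·sin(45.1°)/9.2 = 0.646745
C₁ = arcsin(0.646745) = 40.3°,  C₂ = 180° - C₁ = 139.7°
Check C₂: A = 180° - 45.1° - 139.7° = -4.8° ≤ 0, rejected
C = 40.3° (one solution)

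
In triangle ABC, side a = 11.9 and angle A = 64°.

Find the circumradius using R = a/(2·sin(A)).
R = a/(2·sin(A)) = 11.9/(2·sin(64°))
R = 11.9/(2·0.898794) = 11.9/1.797588 = 6.62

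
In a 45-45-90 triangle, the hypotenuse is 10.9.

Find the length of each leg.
In a 45-45-90 triangle, hypotenuse = leg·√2  →  leg = hypotenuse/√2
leg = 10.9/√2 = 7.707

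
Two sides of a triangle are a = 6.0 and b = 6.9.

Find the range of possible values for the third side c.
By the triangle inequality: |a - b| < c < a + b
|6.0 - 6.9| < c < 6.0 + 6.9
0.9 < c < 12.9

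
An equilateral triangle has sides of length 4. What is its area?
Area = (sqrt(3)/4) * s²
Area = (sqrt(3)/4) * 4²
Area = (sqrt(3)/4) * 16
Area = 6.93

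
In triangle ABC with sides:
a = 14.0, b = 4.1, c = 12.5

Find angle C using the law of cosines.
cos(C) = (a² + b² - c²)/(2ab)
cos(C) = (14.0² + 4.1² - 12.5²)/(2·14.0·4.1) = 56.56/114.8 = 0.492683
C = arccos(0.492683) = 60.48°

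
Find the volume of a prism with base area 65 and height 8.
Volume = base area * height
Volume = 65 * 8
Volume = 520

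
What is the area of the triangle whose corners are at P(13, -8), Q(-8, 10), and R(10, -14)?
Using the coordinate formula: Area = (1/2)|x₁(y₂-y₃) + x₂(y₃-y₁) + x₃(y₁-y₂)|
Area = (1/2)|13(10-(-14)) + (-8)((-14)-(-8)) + 10((-8)-10)|
Area = (1/2)|13*24 + (-8)*(-6) + 10*(-18)|
Area = (1/2)|312 + 48 + (-180)|
Area = (1/2)*180 = 90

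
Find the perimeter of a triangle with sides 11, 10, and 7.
Perimeter = sum of all sides
Perimeter = 11 + 10 + 7
Perimeter = 28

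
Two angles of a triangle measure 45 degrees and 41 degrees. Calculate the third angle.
Sum of angles in a triangle = 180 degrees
Third angle = 180 - 45 - 41
Third angle = 94 degrees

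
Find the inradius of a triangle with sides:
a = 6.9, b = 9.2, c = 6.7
s = (a+b+c)/2 = (6.9+9.2+6.7)/2 = 11.4
Area = √(s(s-a)(s-b)(s-c)) = √(11.4·4.5·2.2·4.7) = 23.0313
r = Area/s = 23.0313/11.4 = 2.02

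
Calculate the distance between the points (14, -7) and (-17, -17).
Using the distance formula: d = sqrt((x₂-x₁)² + (y₂-y₁)²)
dx = (-17) - 14 = -31
dy = (-17) - (-7) = -10
d = sqrt((-31)² + (-10)²) = sqrt(961 + 100) = sqrt(1061) = 32.57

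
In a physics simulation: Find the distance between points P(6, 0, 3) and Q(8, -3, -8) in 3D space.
d = √[(2)² + (-3)² + (-11)²] = √134 = 11.58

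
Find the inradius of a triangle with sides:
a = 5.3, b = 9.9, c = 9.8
s = (a+b+c)/2 = (5.3+9.9+9.8)/2 = 12.5
Area = √(s(s-a)(s-b)(s-c)) = √(12.5·7.2·2.6·2.7) = 25.1356
r = Area/s = 25.1356/12.5 = 2.011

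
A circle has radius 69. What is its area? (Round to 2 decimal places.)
Area = pi * r²
Area = pi * 69²
Area = pi * 4761
Area = 14957.12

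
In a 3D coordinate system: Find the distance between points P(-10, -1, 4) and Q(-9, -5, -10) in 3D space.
d = √[(1)² + (-4)² + (-14)²] = √213 = 14.59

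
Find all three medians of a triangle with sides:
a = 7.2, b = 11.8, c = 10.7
Using m_x = ½√(2y² + 2z² - x²):
m_a = ½√(2·11.8² + 2·10.7² - 7.2²) = ½√455.62 = 10.67
m_b = ½√(2·7.2² + 2·10.7² - 11.8²) = ½√193.42 = 6.954
m_c = ½√(2·7.2² + 2·11.8² - 10.7²) = ½√267.67 = 8.18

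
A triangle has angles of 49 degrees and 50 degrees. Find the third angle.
Sum of angles in a triangle = 180 degrees
Third angle = 180 - 49 - 50
Third angle = 81 degrees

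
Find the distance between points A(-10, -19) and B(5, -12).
Using the distance formula: d = sqrt((x₂-x₁)² + (y₂-y₁)²)
dx = 5 - (-10) = 15
dy = (-12) - (-19) = 7
d = sqrt(15² + 7²) = sqrt(225 + 49) = sqrt(274) = 16.55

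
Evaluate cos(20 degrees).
cos(20 degrees) = 0.9397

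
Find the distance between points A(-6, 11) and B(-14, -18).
Using the distance formula: d = sqrt((x₂-x₁)² + (y₂-y₁)²)
dx = (-14) - (-6) = -8
dy = (-18) - 11 = -29
d = sqrt((-8)² + (-29)²) = sqrt(64 + 841) = sqrt(905) = 30.08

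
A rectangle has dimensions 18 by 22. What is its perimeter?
Perimeter = 2 * (length + width)
Perimeter = 2 * (18 + 22)
Perimeter = 2 * 40
Perimeter = 80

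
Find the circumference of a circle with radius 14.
Circumference = 2 * pi * r
Circumference = 2 * pi * 14
Circumference = 87.96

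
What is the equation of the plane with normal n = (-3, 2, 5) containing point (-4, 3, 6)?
d = n·P = (-3)(-4) + (2)(3) + (5)(6) = 48
Plane: -3x + 2y + 5z = 48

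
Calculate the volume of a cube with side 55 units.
Volume = s³
Volume = 55³
Volume = 166375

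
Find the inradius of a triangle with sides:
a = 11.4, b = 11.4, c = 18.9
s = (a+b+c)/2 = (11.4+11.4+18.9)/2 = 20.85
Area = √(s(s-a)(s-b)(s-c)) = √(20.85·9.45·9.45·1.95) = 60.2563
r = Area/s = 60.2563/20.85 = 2.89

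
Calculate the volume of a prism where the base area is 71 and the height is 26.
Volume = base area * height
Volume = 71 * 26
Volume = 1846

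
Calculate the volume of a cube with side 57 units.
Volume = s³
Volume = 57³
Volume = 185193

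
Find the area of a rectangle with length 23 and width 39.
Area = length * width
Area = 23 * 39
Area = 897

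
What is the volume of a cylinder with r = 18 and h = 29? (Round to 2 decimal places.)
Volume = pi * r² * h
Volume = pi * 18² * 29
Volume = pi * 324 * 29
Volume = pi * 9396
Volume = 29518.40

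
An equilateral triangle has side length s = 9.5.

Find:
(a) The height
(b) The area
(a) Height h = s·√3/2 = 9.5·√3/2 = 8.227
(b) Area = (√3/4)·s² = (√3/4)·9.5² = (√3/4)·90.25 = 39.08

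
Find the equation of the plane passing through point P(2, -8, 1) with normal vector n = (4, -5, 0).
d = n·P = (4)(2) + (-5)(-8) + (0)(1) = 48
Plane: 4x - 5y = 48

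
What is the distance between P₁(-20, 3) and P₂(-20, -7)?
Using the distance formula: d = sqrt((x₂-x₁)² + (y₂-y₁)²)
dx = (-20) - (-20) = 0
dy = (-7) - 3 = -10
d = sqrt(0² + (-10)²) = sqrt(0 + 100) = sqrt(100) = 10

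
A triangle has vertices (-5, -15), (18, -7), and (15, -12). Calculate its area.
Using the coordinate formula: Area = (1/2)|x₁(y₂-y₃) + x₂(y₃-y₁) + x₃(y₁-y₂)|
Area = (1/2)|(-5)((-7)-(-12)) + 18((-12)-(-15)) + 15((-15)-(-7))|
Area = (1/2)|(-5)*5 + 18*3 + 15*(-8)|
Area = (1/2)|(-25) + 54 + (-120)|
Area = (1/2)*91 = 45.50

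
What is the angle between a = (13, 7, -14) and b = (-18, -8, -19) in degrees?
a·b = -24, |a|² = 414, |b|² = 749
cos θ = -24/√310086 ≈ -0.0431
θ ≈ 92.47°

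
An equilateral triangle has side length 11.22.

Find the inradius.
For an equilateral triangle, r = s/(2√3) where s is the side.
r = 11.22/(2√3) = 11.22/3.464102 = 3.239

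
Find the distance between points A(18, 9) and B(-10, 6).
Using the distance formula: d = sqrt((x₂-x₁)² + (y₂-y₁)²)
dx = (-10) - 18 = -28
dy = 6 - 9 = -3
d = sqrt((-28)² + (-3)²) = sqrt(784 + 9) = sqrt(793) = 28.16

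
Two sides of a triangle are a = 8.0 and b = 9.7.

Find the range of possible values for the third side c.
By the triangle inequality: |a - b| < c < a + b
|8.0 - 9.7| < c < 8.0 + 9.7
1.7 < c < 17.7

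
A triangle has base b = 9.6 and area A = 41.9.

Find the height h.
A = ½bh  →  h = 2A/b
h = 2·41.9/9.6 = 8.729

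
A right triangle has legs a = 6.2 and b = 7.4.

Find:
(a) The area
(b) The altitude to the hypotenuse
(a) Area = ½ab = ½·6.2·7.4 = 22.94
(b) Hypotenuse c = √(6.2² + 7.4²) = √93.2 = 9.65401
    Area = ½·c·h_c  →  h_c = 2·Area/c = 2·22.94/9.65401 = 4.752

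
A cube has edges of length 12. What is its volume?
Volume = s³
Volume = 12³
Volume = 1728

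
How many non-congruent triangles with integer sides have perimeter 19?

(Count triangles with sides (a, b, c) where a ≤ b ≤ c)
With a ≤ b ≤ c and a + b + c = 19, the triangle inequality a + b > c gives c < 19/2, so c ≤ 9.
Iterate a from 1 to ⌊p/3⌋ = 6; for each a, b ranges from a to ⌊(p−a)/2⌋ with c = p − a − b, keeping only c ≥ b.
Triples: (1, 9, 9), (2, 8, 9), (3, 7, 9), …
Count = 10 triangles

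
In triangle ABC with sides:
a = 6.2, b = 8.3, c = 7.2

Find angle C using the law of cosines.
cos(C) = (a² + b² - c²)/(2ab)
cos(C) = (6.2² + 8.3² - 7.2²)/(2·6.2·8.3) = 55.49/102.92 = 0.539157
C = arccos(0.539157) = 57.37°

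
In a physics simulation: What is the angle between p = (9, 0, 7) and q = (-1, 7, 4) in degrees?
p·q = 19, |p|² = 130, |q|² = 66
cos θ = 19/√8580 ≈ 0.2051
θ ≈ 78.16°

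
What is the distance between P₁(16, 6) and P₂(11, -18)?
Using the distance formula: d = sqrt((x₂-x₁)² + (y₂-y₁)²)
dx = 11 - 16 = -5
dy = (-18) - 6 = -24
d = sqrt((-5)² + (-24)²) = sqrt(25 + 576) = sqrt(601) = 24.52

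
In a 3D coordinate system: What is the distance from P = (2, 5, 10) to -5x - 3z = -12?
d = |(-5)(2) + 0(5) + (-3)(10) - (-12)| / √((-5)² + 0² + (-3)²) = 28/√34 = 4.802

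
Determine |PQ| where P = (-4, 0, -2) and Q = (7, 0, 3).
d = √[(11)² + (0)² + (5)²] = √146 = 12.08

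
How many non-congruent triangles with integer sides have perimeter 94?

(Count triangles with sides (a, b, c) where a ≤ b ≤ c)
With a ≤ b ≤ c and a + b + c = 94, the triangle inequality a + b > c gives c < 94/2, so c ≤ 46.
Iterate a from 1 to ⌊p/3⌋ = 31; for each a, b ranges from a to ⌊(p−a)/2⌋ with c = p − a − b, keeping only c ≥ b.
Triples: (2, 46, 46), (3, 45, 46), (4, 44, 46), …
Count = 184 triangles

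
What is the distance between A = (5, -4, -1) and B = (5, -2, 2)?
d = √[(0)² + (2)² + (3)²] = √13 = 3.606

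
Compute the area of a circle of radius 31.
Area = pi * r²
Area = pi * 31²
Area = pi * 961
Area = 3019.07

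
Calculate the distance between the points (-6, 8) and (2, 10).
Using the distance formula: d = sqrt((x₂-x₁)² + (y₂-y₁)²)
dx = 2 - (-6) = 8
dy = 10 - 8 = 2
d = sqrt(8² + 2²) = sqrt(64 + 4) = sqrt(68) = 8.25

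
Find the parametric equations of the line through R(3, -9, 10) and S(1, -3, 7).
Direction vector d = S - R = (-2, 6, -3)
x = 3 - 2t, y = -9 + 6t, z = 10 - 3t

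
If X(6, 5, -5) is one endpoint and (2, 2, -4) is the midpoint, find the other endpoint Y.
Y = (2×2 - 6, 2×2 - 5, 2×(-4) - (-5)) = (-2, -1, -3)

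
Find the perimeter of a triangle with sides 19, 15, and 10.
Perimeter = sum of all sides
Perimeter = 19 + 15 + 10
Perimeter = 44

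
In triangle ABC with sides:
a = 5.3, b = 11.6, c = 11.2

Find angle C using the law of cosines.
cos(C) = (a² + b² - c²)/(2ab)
cos(C) = (5.3² + 11.6² - 11.2²)/(2·5.3·11.6) = 37.21/122.96 = 0.302619
C = arccos(0.302619) = 72.39°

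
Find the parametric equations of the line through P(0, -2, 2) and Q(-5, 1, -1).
Direction vector d = Q - P = (-5, 3, -3)
x = 0 - 5t, y = -2 + 3t, z = 2 - 3t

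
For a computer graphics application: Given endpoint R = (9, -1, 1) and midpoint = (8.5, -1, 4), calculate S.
S = (2×8.5 - 9, 2×(-1) - (-1), 2×4 - 1) = (8, -1, 7)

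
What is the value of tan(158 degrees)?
tan(158 degrees) = -0.404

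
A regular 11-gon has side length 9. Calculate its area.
For a regular 11-gon with side length s = 9:
Apothem a = s / (2*tan(pi/11)) = 9 / (2*tan(pi/11)) ≈ 15.3256
Perimeter P = 11 * 9 = 99
Area = (1/2) * P * a = (1/2) * 99 * 15.3256 = 758.62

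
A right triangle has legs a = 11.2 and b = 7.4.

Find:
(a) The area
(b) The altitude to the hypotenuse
(a) Area = ½ab = ½·11.2·7.4 = 41.44
(b) Hypotenuse c = √(11.2² + 7.4²) = √180.2 = 13.4239
    Area = ½·c·h_c  →  h_c = 2·Area/c = 2·41.44/13.4239 = 6.174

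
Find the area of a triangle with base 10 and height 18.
Area = (1/2) * base * height
Area = (1/2) * 10 * 18
Area = 90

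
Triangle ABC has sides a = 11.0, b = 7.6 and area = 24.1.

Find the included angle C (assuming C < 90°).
Area = ½ab·sin(C)  →  sin(C) = 2·Area/(ab)
sin(C) = 2·24.1/(11.0·7.6) = 0.576555
C = arcsin(0.576555) = 35.21°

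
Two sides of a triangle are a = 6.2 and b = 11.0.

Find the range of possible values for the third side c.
By the triangle inequality: |a - b| < c < a + b
|6.2 - 11.0| < c < 6.2 + 11.0
4.8 < c < 17.2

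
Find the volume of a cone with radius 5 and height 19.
Volume = (1/3) * pi * r² * h
Volume = (1/3) * pi * 5² * 19
Volume = (1/3) * pi * 25 * 19
Volume = (1/3) * pi * 475
Volume = 497.42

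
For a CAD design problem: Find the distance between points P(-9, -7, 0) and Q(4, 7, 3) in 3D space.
d = √[(13)² + (14)² + (3)²] = √374 = 19.34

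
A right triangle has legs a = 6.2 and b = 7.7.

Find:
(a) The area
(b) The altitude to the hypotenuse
(a) Area = ½ab = ½·6.2·7.7 = 23.87
(b) Hypotenuse c = √(6.2² + 7.7²) = √97.73 = 9.88585
    Area = ½·c·h_c  →  h_c = 2·Area/c = 2·23.87/9.88585 = 4.829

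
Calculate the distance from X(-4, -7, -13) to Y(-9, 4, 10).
d = √[(-5)² + (11)² + (23)²] = √675 = 25.98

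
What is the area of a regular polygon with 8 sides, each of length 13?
For a regular 8-gon with side length s = 13:
Apothem a = s / (2*tan(pi/8)) = 13 / (2*tan(pi/8)) ≈ 15.6924
Perimeter P = 8 * 13 = 104
Area = (1/2) * P * a = (1/2) * 104 * 15.6924 = 816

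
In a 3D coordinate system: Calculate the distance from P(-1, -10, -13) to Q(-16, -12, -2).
d = √[(-15)² + (-2)² + (11)²] = √350 = 18.71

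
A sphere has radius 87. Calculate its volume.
Volume = (4/3) * pi * r³
Volume = (4/3) * pi * 87³
Volume = (4/3) * pi * 658503
Volume = 2758330.92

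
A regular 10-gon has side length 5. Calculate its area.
For a regular 10-gon with side length s = 5:
Apothem a = s / (2*tan(pi/10)) = 5 / (2*tan(pi/10)) ≈ 7.6942
Perimeter P = 10 * 5 = 50
Area = (1/2) * P * a = (1/2) * 50 * 7.6942 = 192.36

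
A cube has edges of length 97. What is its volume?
Volume = s³
Volume = 97³
Volume = 912673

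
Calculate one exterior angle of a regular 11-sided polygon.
Exterior angle of a regular n-gon = 360/n
Exterior angle = 360/11
Exterior angle = 32.73 degrees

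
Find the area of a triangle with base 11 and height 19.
Area = (1/2) * base * height
Area = (1/2) * 11 * 19
Area = 104.50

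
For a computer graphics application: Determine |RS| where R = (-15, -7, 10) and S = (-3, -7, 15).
d = √[(12)² + (0)² + (5)²] = √169 = 13.0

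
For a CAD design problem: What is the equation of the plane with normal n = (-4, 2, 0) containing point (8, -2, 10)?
d = n·P = (-4)(8) + (2)(-2) + (0)(10) = -36
Plane: -4x + 2y = -36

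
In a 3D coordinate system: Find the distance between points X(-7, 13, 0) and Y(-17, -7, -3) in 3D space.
d = √[(-10)² + (-20)² + (-3)²] = √509 = 22.56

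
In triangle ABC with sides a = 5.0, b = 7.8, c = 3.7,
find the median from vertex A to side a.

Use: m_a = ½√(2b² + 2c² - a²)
m_a = ½√(2·7.8² + 2·3.7² - 5.0²)
m_a = ½√(121.68 + 27.38 - 25) = ½√124.06 = 5.569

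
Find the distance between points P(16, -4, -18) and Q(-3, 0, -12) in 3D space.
d = √[(-19)² + (4)² + (6)²] = √413 = 20.32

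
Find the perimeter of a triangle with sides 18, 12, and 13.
Perimeter = sum of all sides
Perimeter = 18 + 12 + 13
Perimeter = 43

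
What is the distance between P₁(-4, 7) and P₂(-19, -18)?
Using the distance formula: d = sqrt((x₂-x₁)² + (y₂-y₁)²)
dx = (-19) - (-4) = -15
dy = (-18) - 7 = -25
d = sqrt((-15)² + (-25)²) = sqrt(225 + 625) = sqrt(850) = 29.15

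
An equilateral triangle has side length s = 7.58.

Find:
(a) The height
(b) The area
(a) Height h = s·√3/2 = 7.58·√3/2 = 6.564
(b) Area = (√3/4)·s² = (√3/4)·7.58² = (√3/4)·57.4564 = 24.88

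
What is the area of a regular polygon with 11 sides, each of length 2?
For a regular 11-gon with side length s = 2:
Apothem a = s / (2*tan(pi/11)) = 2 / (2*tan(pi/11)) ≈ 3.4057
Perimeter P = 11 * 2 = 22
Area = (1/2) * P * a = (1/2) * 22 * 3.4057 = 37.46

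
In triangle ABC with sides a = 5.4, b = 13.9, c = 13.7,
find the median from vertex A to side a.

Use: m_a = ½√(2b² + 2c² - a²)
m_a = ½√(2·13.9² + 2·13.7² - 5.4²)
m_a = ½√(386.42 + 375.38 - 29.16) = ½√732.64 = 13.53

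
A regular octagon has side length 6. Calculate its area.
For a regular 8-gon with side length s = 6:
Apothem a = s / (2*tan(pi/8)) = 6 / (2*tan(pi/8)) ≈ 7.2426
Perimeter P = 8 * 6 = 48
Area = (1/2) * P * a = (1/2) * 48 * 7.2426 = 173.82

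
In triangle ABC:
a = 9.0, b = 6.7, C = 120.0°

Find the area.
Using A = ½ab·sin(C):
A = ½·9.0·6.7·sin(120.0°) = ½·60.3·0.866025 = 26.11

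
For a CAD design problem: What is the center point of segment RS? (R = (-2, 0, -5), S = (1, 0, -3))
Midpoint = ((-2+1)/2, (0+0)/2, (-5-3)/2) = (-0.5, 0, -4)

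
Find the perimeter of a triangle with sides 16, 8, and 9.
Perimeter = sum of all sides
Perimeter = 16 + 8 + 9
Perimeter = 33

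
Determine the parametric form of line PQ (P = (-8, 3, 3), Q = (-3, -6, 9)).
Direction vector d = Q - P = (5, -9, 6)
x = -8 + 5t, y = 3 - 9t, z = 3 + 6t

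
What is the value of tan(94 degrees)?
tan(94 degrees) = -14.3007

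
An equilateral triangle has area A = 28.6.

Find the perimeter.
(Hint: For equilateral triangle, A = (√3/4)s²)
A = (√3/4)s²  →  s² = 4A/√3 = 4·28.6/√3 = 66.0489
s = 8.12705
Perimeter = 3s = 24.38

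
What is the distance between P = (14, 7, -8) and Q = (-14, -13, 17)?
d = √[(-28)² + (-20)² + (25)²] = √1809 = 42.53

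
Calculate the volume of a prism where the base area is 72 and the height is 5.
Volume = base area * height
Volume = 72 * 5
Volume = 360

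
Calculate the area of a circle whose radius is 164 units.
Area = pi * r²
Area = pi * 164²
Area = pi * 26896
Area = 84496.28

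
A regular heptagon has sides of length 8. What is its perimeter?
Perimeter = number of sides * side length
Perimeter = 7 * 8
Perimeter = 56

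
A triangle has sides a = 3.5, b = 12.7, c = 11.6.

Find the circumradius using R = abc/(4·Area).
s = (a+b+c)/2 = 13.9
Area = √(s(s-a)(s-b)(s-c)) = √(13.9·10.4·1.2·2.3) = 19.9746
R = abc/(4·Area) = (3.5·12.7·11.6)/(4·19.9746) = 515.62/79.8984 = 6.453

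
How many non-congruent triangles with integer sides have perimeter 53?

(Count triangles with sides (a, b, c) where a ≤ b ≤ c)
With a ≤ b ≤ c and a + b + c = 53, the triangle inequality a + b > c gives c < 53/2, so c ≤ 26.
Iterate a from 1 to ⌊p/3⌋ = 17; for each a, b ranges from a to ⌊(p−a)/2⌋ with c = p − a − b, keeping only c ≥ b.
Triples: (1, 26, 26), (2, 25, 26), (3, 24, 26), …
Count = 65 triangles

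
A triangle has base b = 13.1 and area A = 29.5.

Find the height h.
A = ½bh  →  h = 2A/b
h = 2·29.5/13.1 = 4.504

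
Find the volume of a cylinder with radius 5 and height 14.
Volume = pi * r² * h
Volume = pi * 5² * 14
Volume = pi * 25 * 14
Volume = pi * 350
Volume = 1099.56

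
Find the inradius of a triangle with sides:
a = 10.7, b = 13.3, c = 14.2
s = (a+b+c)/2 = (10.7+13.3+14.2)/2 = 19.1
Area = √(s(s-a)(s-b)(s-c)) = √(19.1·8.4·5.8·4.9) = 67.5256
r = Area/s = 67.5256/19.1 = 3.535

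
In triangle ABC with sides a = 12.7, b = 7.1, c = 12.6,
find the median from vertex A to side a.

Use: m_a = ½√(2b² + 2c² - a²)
m_a = ½√(2·7.1² + 2·12.6² - 12.7²)
m_a = ½√(100.82 + 317.52 - 161.29) = ½√257.05 = 8.016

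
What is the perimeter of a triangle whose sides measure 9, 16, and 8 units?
Perimeter = sum of all sides
Perimeter = 9 + 16 + 8
Perimeter = 33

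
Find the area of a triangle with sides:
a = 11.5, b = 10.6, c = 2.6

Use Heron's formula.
s = (a+b+c)/2 = (11.5+10.6+2.6)/2 = 12.35
A = √(s(s-a)(s-b)(s-c)) = √(12.35·0.85·1.75·9.75)
A = √179.114 = 13.38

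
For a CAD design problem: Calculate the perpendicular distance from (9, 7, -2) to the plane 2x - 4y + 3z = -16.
d = |2(9) + (-4)(7) + 3(-2) - (-16)| / √(2² + (-4)² + 3²) = 0/√29 = 0.0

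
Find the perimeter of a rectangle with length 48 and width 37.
Perimeter = 2 * (length + width)
Perimeter = 2 * (48 + 37)
Perimeter = 2 * 85
Perimeter = 170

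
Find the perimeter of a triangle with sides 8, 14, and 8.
Perimeter = sum of all sides
Perimeter = 8 + 14 + 8
Perimeter = 30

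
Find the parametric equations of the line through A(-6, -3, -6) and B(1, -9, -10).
Direction vector d = B - A = (7, -6, -4)
x = -6 + 7t, y = -3 - 6t, z = -6 - 4t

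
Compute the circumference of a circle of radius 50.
Circumference = 2 * pi * r
Circumference = 2 * pi * 50
Circumference = 314.16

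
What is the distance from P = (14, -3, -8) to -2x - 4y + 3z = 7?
d = |(-2)(14) + (-4)(-3) + 3(-8) - (7)| / √((-2)² + (-4)² + 3²) = 47/√29 = 8.728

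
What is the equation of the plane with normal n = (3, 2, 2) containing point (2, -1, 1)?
d = n·P = (3)(2) + (2)(-1) + (2)(1) = 6
Plane: 3x + 2y + 2z = 6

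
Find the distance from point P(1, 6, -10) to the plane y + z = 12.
d = |0(1) + 1(6) + 1(-10) - (12)| / √(0² + 1² + 1²) = 16/√2 = 11.31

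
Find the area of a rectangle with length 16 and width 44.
Area = length * width
Area = 16 * 44
Area = 704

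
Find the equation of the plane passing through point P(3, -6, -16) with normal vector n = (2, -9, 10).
d = n·P = (2)(3) + (-9)(-6) + (10)(-16) = -100
Plane: 2x - 9y + 10z = -100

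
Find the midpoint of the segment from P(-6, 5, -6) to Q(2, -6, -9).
Midpoint = ((-6+2)/2, (5-6)/2, (-6-9)/2) = (-2, -0.5, -7.5)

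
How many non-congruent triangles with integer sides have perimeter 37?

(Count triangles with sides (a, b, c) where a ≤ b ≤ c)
With a ≤ b ≤ c and a + b + c = 37, the triangle inequality a + b > c gives c < 37/2, so c ≤ 18.
Iterate a from 1 to ⌊p/3⌋ = 12; for each a, b ranges from a to ⌊(p−a)/2⌋ with c = p − a − b, keeping only c ≥ b.
Triples: (1, 18, 18), (2, 17, 18), (3, 16, 18), …
Count = 33 triangles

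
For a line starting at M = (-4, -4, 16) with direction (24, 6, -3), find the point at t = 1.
P(1) = (-4 + 24(1), -4 + 6(1), 16 + (-3)(1)) = (20, 2, 13)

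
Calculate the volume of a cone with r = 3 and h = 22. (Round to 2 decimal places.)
Volume = (1/3) * pi * r² * h
Volume = (1/3) * pi * 3² * 22
Volume = (1/3) * pi * 9 * 22
Volume = (1/3) * pi * 198
Volume = 207.35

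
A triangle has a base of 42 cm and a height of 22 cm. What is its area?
Area = (1/2) * base * height
Area = (1/2) * 42 * 22
Area = 462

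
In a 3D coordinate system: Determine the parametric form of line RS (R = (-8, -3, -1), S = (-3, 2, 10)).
Direction vector d = S - R = (5, 5, 11)
x = -8 + 5t, y = -3 + 5t, z = -1 + 11t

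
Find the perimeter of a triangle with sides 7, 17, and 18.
Perimeter = sum of all sides
Perimeter = 7 + 17 + 18
Perimeter = 42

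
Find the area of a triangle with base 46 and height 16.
Area = (1/2) * base * height
Area = (1/2) * 46 * 16
Area = 368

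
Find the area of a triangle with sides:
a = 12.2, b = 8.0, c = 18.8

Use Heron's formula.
s = (a+b+c)/2 = (12.2+8.0+18.8)/2 = 19.5
A = √(s(s-a)(s-b)(s-c)) = √(19.5·7.3·11.5·0.7)
A = √1145.92 = 33.85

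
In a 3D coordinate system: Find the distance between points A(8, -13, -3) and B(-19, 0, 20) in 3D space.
d = √[(-27)² + (13)² + (23)²] = √1427 = 37.78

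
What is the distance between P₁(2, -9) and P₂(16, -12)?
Using the distance formula: d = sqrt((x₂-x₁)² + (y₂-y₁)²)
dx = 16 - 2 = 14
dy = (-12) - (-9) = -3
d = sqrt(14² + (-3)²) = sqrt(196 + 9) = sqrt(205) = 14.32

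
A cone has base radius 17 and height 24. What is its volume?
Volume = (1/3) * pi * r² * h
Volume = (1/3) * pi * 17² * 24
Volume = (1/3) * pi * 289 * 24
Volume = (1/3) * pi * 6936
Volume = 7263.36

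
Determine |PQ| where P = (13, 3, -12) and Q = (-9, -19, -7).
d = √[(-22)² + (-22)² + (5)²] = √993 = 31.51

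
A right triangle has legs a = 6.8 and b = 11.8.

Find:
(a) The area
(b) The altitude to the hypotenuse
(a) Area = ½ab = ½·6.8·11.8 = 40.12
(b) Hypotenuse c = √(6.8² + 11.8²) = √185.48 = 13.6191
    Area = ½·c·h_c  →  h_c = 2·Area/c = 2·40.12/13.6191 = 5.892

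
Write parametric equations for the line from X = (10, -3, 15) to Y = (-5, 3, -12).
Direction vector d = Y - X = (-15, 6, -27)
x = 10 - 15t, y = -3 + 6t, z = 15 - 27t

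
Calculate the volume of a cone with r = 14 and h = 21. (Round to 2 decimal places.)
Volume = (1/3) * pi * r² * h
Volume = (1/3) * pi * 14² * 21
Volume = (1/3) * pi * 196 * 21
Volume = (1/3) * pi * 4116
Volume = 4310.27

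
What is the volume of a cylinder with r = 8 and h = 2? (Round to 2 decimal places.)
Volume = pi * r² * h
Volume = pi * 8² * 2
Volume = pi * 64 * 2
Volume = pi * 128
Volume = 402.12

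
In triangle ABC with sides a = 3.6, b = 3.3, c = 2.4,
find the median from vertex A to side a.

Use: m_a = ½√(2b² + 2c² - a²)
m_a = ½√(2·3.3² + 2·2.4² - 3.6²)
m_a = ½√(21.78 + 11.52 - 12.96) = ½√20.34 = 2.255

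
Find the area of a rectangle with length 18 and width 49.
Area = length * width
Area = 18 * 49
Area = 882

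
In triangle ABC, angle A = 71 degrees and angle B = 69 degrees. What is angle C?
Sum of angles in a triangle = 180 degrees
Third angle = 180 - 71 - 69
Third angle = 40 degrees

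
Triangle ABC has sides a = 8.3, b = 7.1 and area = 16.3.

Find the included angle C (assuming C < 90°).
Area = ½ab·sin(C)  →  sin(C) = 2·Area/(ab)
sin(C) = 2·16.3/(8.3·7.1) = 0.553199
C = arcsin(0.553199) = 33.59°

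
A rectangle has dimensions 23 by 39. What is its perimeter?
Perimeter = 2 * (length + width)
Perimeter = 2 * (23 + 39)
Perimeter = 2 * 62
Perimeter = 124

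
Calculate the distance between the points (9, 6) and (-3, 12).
Using the distance formula: d = sqrt((x₂-x₁)² + (y₂-y₁)²)
dx = (-3) - 9 = -12
dy = 12 - 6 = 6
d = sqrt((-12)² + 6²) = sqrt(144 + 36) = sqrt(180) = 13.42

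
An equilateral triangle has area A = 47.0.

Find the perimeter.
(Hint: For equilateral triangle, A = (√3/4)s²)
A = (√3/4)s²  →  s² = 4A/√3 = 4·47.0/√3 = 108.542
s = 10.4183
Perimeter = 3s = 31.26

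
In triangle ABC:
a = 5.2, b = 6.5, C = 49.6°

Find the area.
Using A = ½ab·sin(C):
A = ½·5.2·6.5·sin(49.6°) = ½·33.8·0.761538 = 12.87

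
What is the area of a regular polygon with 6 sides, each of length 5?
For a regular 6-gon with side length s = 5:
Apothem a = s / (2*tan(pi/6)) = 5 / (2*tan(pi/6)) ≈ 4.3301
Perimeter P = 6 * 5 = 30
Area = (1/2) * P * a = (1/2) * 30 * 4.3301 = 64.95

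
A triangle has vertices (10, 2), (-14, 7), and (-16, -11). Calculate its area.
Using the coordinate formula: Area = (1/2)|x₁(y₂-y₃) + x₂(y₃-y₁) + x₃(y₁-y₂)|
Area = (1/2)|10(7-(-11)) + (-14)((-11)-2) + (-16)(2-7)|
Area = (1/2)|10*18 + (-14)*(-13) + (-16)*(-5)|
Area = (1/2)|180 + 182 + 80|
Area = (1/2)*442 = 221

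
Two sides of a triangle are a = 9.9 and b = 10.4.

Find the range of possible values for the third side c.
By the triangle inequality: |a - b| < c < a + b
|9.9 - 10.4| < c < 9.9 + 10.4
0.5 < c < 20.3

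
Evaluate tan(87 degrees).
tan(87 degrees) = 19.0811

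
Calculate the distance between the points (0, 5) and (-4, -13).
Using the distance formula: d = sqrt((x₂-x₁)² + (y₂-y₁)²)
dx = (-4) - 0 = -4
dy = (-13) - 5 = -18
d = sqrt((-4)² + (-18)²) = sqrt(16 + 324) = sqrt(340) = 18.44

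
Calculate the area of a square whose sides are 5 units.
Area = s²
Area = 5²
Area = 25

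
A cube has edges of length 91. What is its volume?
Volume = s³
Volume = 91³
Volume = 753571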